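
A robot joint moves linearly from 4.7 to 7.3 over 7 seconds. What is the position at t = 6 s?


s = t/T = 6/7 = 0.8571
p(t) = p0 + (pf-p0)*s
= 4.7 + (7.3 - 4.7) * 0.8571
= 6.9286


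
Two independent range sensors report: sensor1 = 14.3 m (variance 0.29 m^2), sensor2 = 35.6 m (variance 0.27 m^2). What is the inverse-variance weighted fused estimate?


w1 = (1/var1) / (1/var1 + 1/var2)
   = 3.4483 / (3.4483 + 3.7037) = 0.4821
w2 = 1 - w1 = 0.5179
fused = w1*s1 + w2*s2 = 6.8946 + 18.4357
= 25.3304 m


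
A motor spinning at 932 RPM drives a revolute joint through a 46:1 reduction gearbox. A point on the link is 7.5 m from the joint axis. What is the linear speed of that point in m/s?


omega_motor = 932 * 2*pi/60 = 97.5988 rad/s
omega_joint = omega_motor / 46 = 2.1217 rad/s
v = omega_joint * r = 2.1217 * 7.5
= 15.9128 m/s


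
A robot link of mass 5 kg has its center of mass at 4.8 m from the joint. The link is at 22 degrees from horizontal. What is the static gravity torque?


tau = m*g*L*cos(angle)
= 5 * 9.81 * 4.8 * cos(22 deg)
= 5 * 9.81 * 4.8 * 0.9272
= 218.2962 Nm


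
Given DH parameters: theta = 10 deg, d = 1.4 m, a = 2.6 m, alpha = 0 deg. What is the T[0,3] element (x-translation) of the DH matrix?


T[0,3] = a * cos(theta)
= 2.6 * cos(10 deg)
= 2.6 * 0.9848
= 2.5605


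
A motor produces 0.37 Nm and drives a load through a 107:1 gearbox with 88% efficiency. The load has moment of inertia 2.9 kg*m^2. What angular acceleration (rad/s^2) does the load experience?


tau_out = tau_motor * N * eta
= 0.37 * 107 * 0.88 = 34.8392 Nm
alpha = tau_out / I = 34.8392 / 2.9
= 12.0135 rad/s^2


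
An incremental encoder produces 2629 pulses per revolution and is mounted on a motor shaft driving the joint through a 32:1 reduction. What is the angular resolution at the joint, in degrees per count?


counts per rev = 2629
effective counts at joint = 2629 * 32 = 84128
resolution = 360 / 84128
= 0.0043 deg/count


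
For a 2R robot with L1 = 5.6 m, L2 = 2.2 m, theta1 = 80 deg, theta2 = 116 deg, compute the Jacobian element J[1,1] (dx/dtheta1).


J[1,1] = -L1*sin(t1) - L2*sin(t1+t2)
= -5.6*sin(80) - 2.2*sin(196)
= -4.9085


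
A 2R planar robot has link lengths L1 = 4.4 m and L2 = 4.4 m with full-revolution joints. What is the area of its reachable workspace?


r_max = L1 + L2 = 8.8 m
r_min = |L1 - L2| = 0.0 m
Area = pi*(r_max^2 - r_min^2)
= pi*(77.44 - 0.0)
= pi * 77.44
= 243.2849 m^2


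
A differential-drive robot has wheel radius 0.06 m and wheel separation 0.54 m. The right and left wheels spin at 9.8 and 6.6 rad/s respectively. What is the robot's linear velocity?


vR = r*wR = 0.06*9.8 = 0.588 m/s
vL = r*wL = 0.06*6.6 = 0.396 m/s
v = (vR+vL)/2 = 0.492 m/s
omega = (vR-vL)/L = 0.3556 rad/s
linear velocity = 0.492 m/s


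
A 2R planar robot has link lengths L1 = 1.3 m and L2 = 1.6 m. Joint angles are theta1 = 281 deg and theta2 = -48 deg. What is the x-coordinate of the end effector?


Convert angles to radians: theta1 = 4.9044, theta2 = -0.8378
x = L1*cos(theta1) + L2*cos(theta1+theta2)
x = 0.2481 + -0.9629
x = -0.7149


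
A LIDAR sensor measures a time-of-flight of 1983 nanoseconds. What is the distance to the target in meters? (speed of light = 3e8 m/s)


tof = 1983 ns = 1.983e-06 s
dist = c * tof / 2
= 3e8 * 1.983e-06 / 2
= 297.45 m


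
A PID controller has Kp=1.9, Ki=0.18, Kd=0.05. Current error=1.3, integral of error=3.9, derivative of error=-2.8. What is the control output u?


u = Kp*e + Ki*int(e) + Kd*de/dt
= 1.9*1.3 + 0.18*3.9 + 0.05*(-2.8)
= 2.47 + 0.702 + -0.14
= 3.032


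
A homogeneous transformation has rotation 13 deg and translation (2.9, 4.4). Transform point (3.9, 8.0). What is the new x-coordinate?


x' = cos(theta)*px - sin(theta)*py + tx
= 0.9744*3.9 - 0.225*8.0 + 2.9
= 4.9004


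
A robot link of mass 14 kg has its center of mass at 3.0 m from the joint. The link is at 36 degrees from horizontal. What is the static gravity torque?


tau = m*g*L*cos(angle)
= 14 * 9.81 * 3.0 * cos(36 deg)
= 14 * 9.81 * 3.0 * 0.809
= 333.3312 Nm


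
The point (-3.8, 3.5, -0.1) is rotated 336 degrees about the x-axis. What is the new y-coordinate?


Rotation about x-axis: y' = y*cos(theta) - z*sin(theta)
= 3.5 * 0.9135 - -0.1 * -0.4067
= 3.1567


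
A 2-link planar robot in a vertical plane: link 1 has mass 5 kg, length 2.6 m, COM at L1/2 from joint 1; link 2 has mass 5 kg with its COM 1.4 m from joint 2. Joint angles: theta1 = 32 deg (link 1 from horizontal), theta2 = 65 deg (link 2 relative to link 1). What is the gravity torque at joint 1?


Horizontal distance from joint 1 to link-1 COM:
  x_c1 = (L1/2)*cos(t1) = 1.3 * 0.848 = 1.1025 m
Horizontal distance from joint 1 to link-2 COM:
  x_c2 = L1*cos(t1) + Lc2*cos(t1+t2)
       = 2.6*0.848 + 1.4*-0.1219 = 2.0343 m
tau1 = m1*g*x_c1 + m2*g*x_c2
     = 5*9.81*1.1025 + 5*9.81*2.0343
     = 54.0758 + 99.7828
     = 153.8586 Nm


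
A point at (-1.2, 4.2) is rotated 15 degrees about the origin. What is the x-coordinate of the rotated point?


x' = x*cos(theta) - y*sin(theta)
cos(15 deg) = 0.9659, sin(15 deg) = 0.2588
x' = -1.2 * 0.9659 - 4.2 * 0.2588
= -1.1591 - 1.087
= -2.2462


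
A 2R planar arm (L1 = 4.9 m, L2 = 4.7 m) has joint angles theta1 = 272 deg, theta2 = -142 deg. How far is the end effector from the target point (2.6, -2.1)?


End effector via forward kinematics:
x = L1*cos(t1) + L2*cos(t1+t2) = -2.8501
y = L1*sin(t1) + L2*sin(t1+t2) = -1.2966
Distance to target:
d = sqrt((2.6 - -2.8501)^2 + (-2.1 - -1.2966)^2)
= sqrt(29.7035 + 0.6454)
= 5.509 m


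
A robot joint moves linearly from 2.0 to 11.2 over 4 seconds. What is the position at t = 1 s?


s = t/T = 1/4 = 0.25
p(t) = p0 + (pf-p0)*s
= 2.0 + (11.2 - 2.0) * 0.25
= 4.3


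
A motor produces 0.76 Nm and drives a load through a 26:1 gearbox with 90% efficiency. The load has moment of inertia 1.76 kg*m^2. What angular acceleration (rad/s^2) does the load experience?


tau_out = tau_motor * N * eta
= 0.76 * 26 * 0.9 = 17.784 Nm
alpha = tau_out / I = 17.784 / 1.76
= 10.1045 rad/s^2


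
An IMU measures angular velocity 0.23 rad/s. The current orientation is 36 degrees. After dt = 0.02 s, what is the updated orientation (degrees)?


delta_theta = w * dt = 0.23 * 0.02 = 0.0046 rad
= 0.2636 deg
theta_new = 36 + 0.2636 = 36.2636 deg


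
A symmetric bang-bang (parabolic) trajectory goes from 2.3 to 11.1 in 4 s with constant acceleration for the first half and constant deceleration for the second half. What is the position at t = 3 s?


Symmetric rest-to-rest: each phase covers (pf-p0)/2 in time T/2. 0.5*a*(T/2)^2 = (pf-p0)/2 => a = 4*(pf-p0)/T^2
a = 4*(11.1-2.3)/4^2 = 2.2
t = 3 is in the deceleration phase (t > T/2).
p = pf - 0.5*a*(T-t)^2 = 11.1 - 0.5*2.2*1^2
= 10.0


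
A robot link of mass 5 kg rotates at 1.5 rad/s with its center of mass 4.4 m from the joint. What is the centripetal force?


F = m * omega^2 * r
= 5 * 1.5^2 * 4.4
= 5 * 2.25 * 4.4
= 49.5 N


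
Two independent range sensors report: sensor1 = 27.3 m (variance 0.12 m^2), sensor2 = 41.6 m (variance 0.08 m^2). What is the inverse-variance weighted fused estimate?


w1 = (1/var1) / (1/var1 + 1/var2)
   = 8.3333 / (8.3333 + 12.5) = 0.4
w2 = 1 - w1 = 0.6
fused = w1*s1 + w2*s2 = 10.92 + 24.96
= 35.88 m


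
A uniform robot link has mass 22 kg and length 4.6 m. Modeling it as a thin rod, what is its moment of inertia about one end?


I = (1/3) * m * L^2
= (1/3) * 22 * 4.6^2
= 0.333333 * 22 * 21.16
= 155.1733 kg*m^2


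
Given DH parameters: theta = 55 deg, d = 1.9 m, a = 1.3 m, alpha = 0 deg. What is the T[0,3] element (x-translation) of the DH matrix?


T[0,3] = a * cos(theta)
= 1.3 * cos(55 deg)
= 1.3 * 0.5736
= 0.7456


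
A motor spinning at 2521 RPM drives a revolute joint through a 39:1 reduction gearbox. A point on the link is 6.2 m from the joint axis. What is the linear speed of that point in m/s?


omega_motor = 2521 * 2*pi/60 = 263.9985 rad/s
omega_joint = omega_motor / 39 = 6.7692 rad/s
v = omega_joint * r = 6.7692 * 6.2
= 41.969 m/s


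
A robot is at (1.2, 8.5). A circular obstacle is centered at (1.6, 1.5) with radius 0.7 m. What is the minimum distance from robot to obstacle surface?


center_dist = sqrt((1.2-1.6)^2 + (8.5-1.5)^2)
= sqrt(0.16 + 49.0)
= 7.0114
min_dist = center_dist - radius = 7.0114 - 0.7 = 6.3114 m


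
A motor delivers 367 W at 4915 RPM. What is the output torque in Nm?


omega = 4915 * 2*pi/60 = 514.6976 rad/s
tau = P / omega = 367 / 514.6976
= 0.713 Nm


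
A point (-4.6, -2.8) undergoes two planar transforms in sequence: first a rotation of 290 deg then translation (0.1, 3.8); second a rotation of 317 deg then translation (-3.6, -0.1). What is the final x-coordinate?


After transform 1:
x1 = cos(290)*-4.6 - sin(290)*-2.8 + 0.1 = -4.1044
y1 = sin(290)*-4.6 + cos(290)*-2.8 + 3.8 = 7.1649
After transform 2:
x2 = cos(317)*-4.1044 - sin(317)*7.1649 + -3.6
= -1.7153


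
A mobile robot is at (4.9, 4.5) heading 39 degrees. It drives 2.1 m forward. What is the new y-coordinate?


y_new = y0 + d*sin(theta)
= 4.5 + 2.1*sin(39)
= 4.5 + 1.3216
= 5.8216


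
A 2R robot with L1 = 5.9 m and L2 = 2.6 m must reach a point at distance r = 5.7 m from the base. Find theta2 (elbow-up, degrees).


cos(theta2) = (r^2 - L1^2 - L2^2) / (2*L1*L2)
cos(theta2) = (32.49 - 34.81 - 6.76) / 30.68
cos(theta2) = -0.295958
theta2 = 107.215 degrees


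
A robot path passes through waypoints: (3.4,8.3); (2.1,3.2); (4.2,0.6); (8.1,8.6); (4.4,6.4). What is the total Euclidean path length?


Segment lengths:
  seg1 = sqrt((-1.3)^2 + (-5.1)^2) = 5.2631
  seg2 = sqrt((2.1)^2 + (-2.6)^2) = 3.3422
  seg3 = sqrt((3.9)^2 + (8.0)^2) = 8.9
  seg4 = sqrt((-3.7)^2 + (-2.2)^2) = 4.3046
Total = 21.8099


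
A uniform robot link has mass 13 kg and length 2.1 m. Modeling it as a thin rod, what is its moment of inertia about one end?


I = (1/3) * m * L^2
= (1/3) * 13 * 2.1^2
= 0.333333 * 13 * 4.41
= 19.11 kg*m^2


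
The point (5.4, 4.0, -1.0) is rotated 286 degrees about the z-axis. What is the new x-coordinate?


Rotation about z-axis: x' = x*cos(theta) - y*sin(theta)
= 5.4 * 0.2756 - 4.0 * -0.9613
= 5.3335


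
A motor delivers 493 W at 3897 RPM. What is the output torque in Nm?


omega = 3897 * 2*pi/60 = 408.0929 rad/s
tau = P / omega = 493 / 408.0929
= 1.2081 Nm


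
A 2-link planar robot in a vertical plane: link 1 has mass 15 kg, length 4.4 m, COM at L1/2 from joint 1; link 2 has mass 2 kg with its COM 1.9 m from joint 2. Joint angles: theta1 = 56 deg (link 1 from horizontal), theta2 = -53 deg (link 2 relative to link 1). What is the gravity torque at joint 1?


Horizontal distance from joint 1 to link-1 COM:
  x_c1 = (L1/2)*cos(t1) = 2.2 * 0.5592 = 1.2302 m
Horizontal distance from joint 1 to link-2 COM:
  x_c2 = L1*cos(t1) + Lc2*cos(t1+t2)
       = 4.4*0.5592 + 1.9*0.9986 = 4.3578 m
tau1 = m1*g*x_c1 + m2*g*x_c2
     = 15*9.81*1.2302 + 2*9.81*4.3578
     = 181.0275 + 85.5009
     = 266.5284 Nm


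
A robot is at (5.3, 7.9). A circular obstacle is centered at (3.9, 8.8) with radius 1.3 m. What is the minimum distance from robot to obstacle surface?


center_dist = sqrt((5.3-3.9)^2 + (7.9-8.8)^2)
= sqrt(1.96 + 0.81)
= 1.6643
min_dist = center_dist - radius = 1.6643 - 1.3 = 0.3643 m


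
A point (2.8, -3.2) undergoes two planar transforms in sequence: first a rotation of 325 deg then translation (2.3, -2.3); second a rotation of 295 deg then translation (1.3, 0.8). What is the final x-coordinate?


After transform 1:
x1 = cos(325)*2.8 - sin(325)*-3.2 + 2.3 = 2.7582
y1 = sin(325)*2.8 + cos(325)*-3.2 + -2.3 = -6.5273
After transform 2:
x2 = cos(295)*2.7582 - sin(295)*-6.5273 + 1.3
= -3.4501


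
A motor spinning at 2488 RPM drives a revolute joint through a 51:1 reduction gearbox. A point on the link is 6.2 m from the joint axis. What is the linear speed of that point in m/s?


omega_motor = 2488 * 2*pi/60 = 260.5428 rad/s
omega_joint = omega_motor / 51 = 5.1087 rad/s
v = omega_joint * r = 5.1087 * 6.2
= 31.6738 m/s


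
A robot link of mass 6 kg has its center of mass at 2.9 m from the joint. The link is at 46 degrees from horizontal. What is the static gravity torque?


tau = m*g*L*cos(angle)
= 6 * 9.81 * 2.9 * cos(46 deg)
= 6 * 9.81 * 2.9 * 0.6947
= 118.574 Nm


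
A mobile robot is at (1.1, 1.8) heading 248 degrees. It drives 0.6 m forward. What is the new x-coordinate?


x_new = x0 + d*cos(theta)
= 1.1 + 0.6*cos(248)
= 1.1 + -0.2248
= 0.8752


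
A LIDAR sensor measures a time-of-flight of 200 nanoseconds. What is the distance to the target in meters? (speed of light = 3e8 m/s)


tof = 200 ns = 2e-07 s
dist = c * tof / 2
= 3e8 * 2e-07 / 2
= 30.0 m


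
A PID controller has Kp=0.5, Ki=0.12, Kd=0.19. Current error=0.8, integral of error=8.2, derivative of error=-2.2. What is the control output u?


u = Kp*e + Ki*int(e) + Kd*de/dt
= 0.5*0.8 + 0.12*8.2 + 0.19*(-2.2)
= 0.4 + 0.984 + -0.418
= 0.966


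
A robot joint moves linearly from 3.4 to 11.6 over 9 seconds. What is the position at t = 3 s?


s = t/T = 3/9 = 0.3333
p(t) = p0 + (pf-p0)*s
= 3.4 + (11.6 - 3.4) * 0.3333
= 6.1333


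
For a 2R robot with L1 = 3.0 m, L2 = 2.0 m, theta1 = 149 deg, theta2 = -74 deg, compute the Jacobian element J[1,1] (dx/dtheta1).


J[1,1] = -L1*sin(t1) - L2*sin(t1+t2)
= -3.0*sin(149) - 2.0*sin(75)
= -3.477


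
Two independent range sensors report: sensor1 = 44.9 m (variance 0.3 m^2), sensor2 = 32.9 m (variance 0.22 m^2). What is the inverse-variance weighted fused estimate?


w1 = (1/var1) / (1/var1 + 1/var2)
   = 3.3333 / (3.3333 + 4.5455) = 0.4231
w2 = 1 - w1 = 0.5769
fused = w1*s1 + w2*s2 = 18.9962 + 18.9808
= 37.9769 m


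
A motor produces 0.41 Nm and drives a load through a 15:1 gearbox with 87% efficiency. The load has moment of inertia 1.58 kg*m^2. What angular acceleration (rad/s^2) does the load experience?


tau_out = tau_motor * N * eta
= 0.41 * 15 * 0.87 = 5.3505 Nm
alpha = tau_out / I = 5.3505 / 1.58
= 3.3864 rad/s^2


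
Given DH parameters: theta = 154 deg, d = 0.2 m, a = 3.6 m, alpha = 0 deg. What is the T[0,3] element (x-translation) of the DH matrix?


T[0,3] = a * cos(theta)
= 3.6 * cos(154 deg)
= 3.6 * -0.8988
= -3.2357


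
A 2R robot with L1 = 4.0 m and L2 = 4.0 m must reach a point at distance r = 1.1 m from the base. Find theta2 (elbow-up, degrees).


cos(theta2) = (r^2 - L1^2 - L2^2) / (2*L1*L2)
cos(theta2) = (1.21 - 16.0 - 16.0) / 32.0
cos(theta2) = -0.962187
theta2 = 164.1936 degrees


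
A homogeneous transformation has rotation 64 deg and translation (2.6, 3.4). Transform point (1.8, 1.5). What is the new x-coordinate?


x' = cos(theta)*px - sin(theta)*py + tx
= 0.4384*1.8 - 0.8988*1.5 + 2.6
= 2.0409


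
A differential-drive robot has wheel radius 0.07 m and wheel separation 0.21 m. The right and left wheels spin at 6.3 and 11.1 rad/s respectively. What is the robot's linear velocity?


vR = r*wR = 0.07*6.3 = 0.441 m/s
vL = r*wL = 0.07*11.1 = 0.777 m/s
v = (vR+vL)/2 = 0.609 m/s
omega = (vR-vL)/L = -1.6 rad/s
linear velocity = 0.609 m/s


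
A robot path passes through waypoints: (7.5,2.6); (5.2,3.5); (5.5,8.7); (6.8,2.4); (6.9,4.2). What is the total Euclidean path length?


Segment lengths:
  seg1 = sqrt((-2.3)^2 + (0.9)^2) = 2.4698
  seg2 = sqrt((0.3)^2 + (5.2)^2) = 5.2086
  seg3 = sqrt((1.3)^2 + (-6.3)^2) = 6.4327
  seg4 = sqrt((0.1)^2 + (1.8)^2) = 1.8028
Total = 15.914


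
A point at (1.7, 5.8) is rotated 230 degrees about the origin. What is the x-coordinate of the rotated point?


x' = x*cos(theta) - y*sin(theta)
cos(230 deg) = -0.6428, sin(230 deg) = -0.766
x' = 1.7 * -0.6428 - 5.8 * -0.766
= -1.0927 - -4.4431
= 3.3503


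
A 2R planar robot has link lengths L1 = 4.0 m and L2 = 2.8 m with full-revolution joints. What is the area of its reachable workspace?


r_max = L1 + L2 = 6.8 m
r_min = |L1 - L2| = 1.2 m
Area = pi*(r_max^2 - r_min^2)
= pi*(46.24 - 1.44)
= pi * 44.8
= 140.7434 m^2


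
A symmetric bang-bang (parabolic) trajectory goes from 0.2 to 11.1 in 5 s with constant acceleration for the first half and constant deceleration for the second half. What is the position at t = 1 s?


Symmetric rest-to-rest: each phase covers (pf-p0)/2 in time T/2. 0.5*a*(T/2)^2 = (pf-p0)/2 => a = 4*(pf-p0)/T^2
a = 4*(11.1-0.2)/5^2 = 1.744
t = 1 is in the acceleration phase (t <= T/2).
p = p0 + 0.5*a*t^2 = 0.2 + 0.5*1.744*1^2
= 1.072


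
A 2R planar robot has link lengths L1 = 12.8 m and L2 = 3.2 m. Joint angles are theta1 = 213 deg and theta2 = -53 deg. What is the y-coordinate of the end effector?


Convert angles to radians: theta1 = 3.7176, theta2 = -0.925
y = L1*sin(theta1) + L2*sin(theta1+theta2)
y = -6.9714 + 1.0945
y = -5.8769


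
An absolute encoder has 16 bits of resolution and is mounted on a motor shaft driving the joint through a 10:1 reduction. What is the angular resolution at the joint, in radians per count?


counts = 2^16 = 65536
effective counts at joint = 65536 * 10 = 655360
resolution = 2*pi / 655360
= 9.5874e-06 rad/count


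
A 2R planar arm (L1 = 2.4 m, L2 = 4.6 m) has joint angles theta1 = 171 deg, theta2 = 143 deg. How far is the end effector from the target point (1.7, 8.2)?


End effector via forward kinematics:
x = L1*cos(t1) + L2*cos(t1+t2) = 0.825
y = L1*sin(t1) + L2*sin(t1+t2) = -2.9335
Distance to target:
d = sqrt((1.7 - 0.825)^2 + (8.2 - -2.9335)^2)
= sqrt(0.7657 + 123.9553)
= 11.1679 m


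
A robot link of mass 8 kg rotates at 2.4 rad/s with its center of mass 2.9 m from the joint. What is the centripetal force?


F = m * omega^2 * r
= 8 * 2.4^2 * 2.9
= 8 * 5.76 * 2.9
= 133.632 N


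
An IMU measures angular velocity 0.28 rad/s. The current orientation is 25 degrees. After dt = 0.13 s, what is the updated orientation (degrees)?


delta_theta = w * dt = 0.28 * 0.13 = 0.0364 rad
= 2.0856 deg
theta_new = 25 + 2.0856 = 27.0856 deg


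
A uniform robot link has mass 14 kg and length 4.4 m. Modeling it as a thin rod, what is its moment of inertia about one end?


I = (1/3) * m * L^2
= (1/3) * 14 * 4.4^2
= 0.333333 * 14 * 19.36
= 90.3467 kg*m^2


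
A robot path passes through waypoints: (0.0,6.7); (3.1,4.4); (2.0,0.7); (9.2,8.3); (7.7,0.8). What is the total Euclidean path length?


Segment lengths:
  seg1 = sqrt((3.1)^2 + (-2.3)^2) = 3.8601
  seg2 = sqrt((-1.1)^2 + (-3.7)^2) = 3.8601
  seg3 = sqrt((7.2)^2 + (7.6)^2) = 10.469
  seg4 = sqrt((-1.5)^2 + (-7.5)^2) = 7.6485
Total = 25.8376


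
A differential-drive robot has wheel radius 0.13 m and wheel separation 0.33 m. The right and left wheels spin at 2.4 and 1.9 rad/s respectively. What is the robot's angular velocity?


vR = r*wR = 0.13*2.4 = 0.312 m/s
vL = r*wL = 0.13*1.9 = 0.247 m/s
v = (vR+vL)/2 = 0.2795 m/s
omega = (vR-vL)/L = 0.197 rad/s
angular velocity = 0.197 rad/s


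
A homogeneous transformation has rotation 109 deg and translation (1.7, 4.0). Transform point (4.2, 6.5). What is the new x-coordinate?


x' = cos(theta)*px - sin(theta)*py + tx
= -0.3256*4.2 - 0.9455*6.5 + 1.7
= -5.8133


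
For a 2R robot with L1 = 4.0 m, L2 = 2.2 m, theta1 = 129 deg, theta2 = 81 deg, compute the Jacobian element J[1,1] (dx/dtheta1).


J[1,1] = -L1*sin(t1) - L2*sin(t1+t2)
= -4.0*sin(129) - 2.2*sin(210)
= -2.0086


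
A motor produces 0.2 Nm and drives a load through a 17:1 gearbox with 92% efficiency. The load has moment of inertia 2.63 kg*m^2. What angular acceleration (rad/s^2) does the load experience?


tau_out = tau_motor * N * eta
= 0.2 * 17 * 0.92 = 3.128 Nm
alpha = tau_out / I = 3.128 / 2.63
= 1.1894 rad/s^2


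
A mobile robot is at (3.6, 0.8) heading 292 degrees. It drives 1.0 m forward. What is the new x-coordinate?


x_new = x0 + d*cos(theta)
= 3.6 + 1.0*cos(292)
= 3.6 + 0.3746
= 3.9746


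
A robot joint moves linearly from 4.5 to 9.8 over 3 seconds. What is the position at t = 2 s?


s = t/T = 2/3 = 0.6667
p(t) = p0 + (pf-p0)*s
= 4.5 + (9.8 - 4.5) * 0.6667
= 8.0333


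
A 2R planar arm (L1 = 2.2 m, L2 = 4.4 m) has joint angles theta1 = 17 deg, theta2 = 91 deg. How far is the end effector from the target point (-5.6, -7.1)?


End effector via forward kinematics:
x = L1*cos(t1) + L2*cos(t1+t2) = 0.7442
y = L1*sin(t1) + L2*sin(t1+t2) = 4.8279
Distance to target:
d = sqrt((-5.6 - 0.7442)^2 + (-7.1 - 4.8279)^2)
= sqrt(40.2488 + 142.274)
= 13.5101 m


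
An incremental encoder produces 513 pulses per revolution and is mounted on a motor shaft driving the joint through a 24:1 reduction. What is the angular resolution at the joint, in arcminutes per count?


counts per rev = 513
effective counts at joint = 513 * 24 = 12312
resolution = 360*60 / 12312
= 1.7544 arcmin/count


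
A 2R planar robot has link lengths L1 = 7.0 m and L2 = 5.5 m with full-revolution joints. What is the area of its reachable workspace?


r_max = L1 + L2 = 12.5 m
r_min = |L1 - L2| = 1.5 m
Area = pi*(r_max^2 - r_min^2)
= pi*(156.25 - 2.25)
= pi * 154.0
= 483.8053 m^2


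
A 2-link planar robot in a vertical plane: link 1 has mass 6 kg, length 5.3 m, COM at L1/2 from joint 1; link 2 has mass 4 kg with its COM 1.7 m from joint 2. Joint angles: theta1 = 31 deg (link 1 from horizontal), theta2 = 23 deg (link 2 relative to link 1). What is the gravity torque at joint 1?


Horizontal distance from joint 1 to link-1 COM:
  x_c1 = (L1/2)*cos(t1) = 2.65 * 0.8572 = 2.2715 m
Horizontal distance from joint 1 to link-2 COM:
  x_c2 = L1*cos(t1) + Lc2*cos(t1+t2)
       = 5.3*0.8572 + 1.7*0.5878 = 5.5422 m
tau1 = m1*g*x_c1 + m2*g*x_c2
     = 6*9.81*2.2715 + 4*9.81*5.5422
     = 133.7001 + 217.4768
     = 351.1769 Nm


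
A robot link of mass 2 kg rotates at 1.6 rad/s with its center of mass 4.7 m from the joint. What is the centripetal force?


F = m * omega^2 * r
= 2 * 1.6^2 * 4.7
= 2 * 2.56 * 4.7
= 24.064 N


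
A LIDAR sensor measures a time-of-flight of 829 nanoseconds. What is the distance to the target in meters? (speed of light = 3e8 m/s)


tof = 829 ns = 8.29e-07 s
dist = c * tof / 2
= 3e8 * 8.29e-07 / 2
= 124.35 m


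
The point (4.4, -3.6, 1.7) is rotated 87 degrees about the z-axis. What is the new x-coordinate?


Rotation about z-axis: x' = x*cos(theta) - y*sin(theta)
= 4.4 * 0.0523 - -3.6 * 0.9986
= 3.8253


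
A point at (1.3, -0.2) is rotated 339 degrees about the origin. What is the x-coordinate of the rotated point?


x' = x*cos(theta) - y*sin(theta)
cos(339 deg) = 0.9336, sin(339 deg) = -0.3584
x' = 1.3 * 0.9336 - -0.2 * -0.3584
= 1.2137 - 0.0717
= 1.142


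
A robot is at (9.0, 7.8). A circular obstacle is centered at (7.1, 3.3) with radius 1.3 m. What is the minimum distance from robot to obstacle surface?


center_dist = sqrt((9.0-7.1)^2 + (7.8-3.3)^2)
= sqrt(3.61 + 20.25)
= 4.8847
min_dist = center_dist - radius = 4.8847 - 1.3 = 3.5847 m


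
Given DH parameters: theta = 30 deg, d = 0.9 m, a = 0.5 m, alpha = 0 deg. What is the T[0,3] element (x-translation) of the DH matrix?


T[0,3] = a * cos(theta)
= 0.5 * cos(30 deg)
= 0.5 * 0.866
= 0.433


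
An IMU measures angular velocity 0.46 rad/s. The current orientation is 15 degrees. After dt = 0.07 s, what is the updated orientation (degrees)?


delta_theta = w * dt = 0.46 * 0.07 = 0.0322 rad
= 1.8449 deg
theta_new = 15 + 1.8449 = 16.8449 deg


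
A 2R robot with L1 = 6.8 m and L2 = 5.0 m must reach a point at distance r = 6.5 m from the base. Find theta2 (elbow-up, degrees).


cos(theta2) = (r^2 - L1^2 - L2^2) / (2*L1*L2)
cos(theta2) = (42.25 - 46.24 - 25.0) / 68.0
cos(theta2) = -0.426324
theta2 = 115.2345 degrees


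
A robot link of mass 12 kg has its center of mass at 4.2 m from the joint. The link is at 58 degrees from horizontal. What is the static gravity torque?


tau = m*g*L*cos(angle)
= 12 * 9.81 * 4.2 * cos(58 deg)
= 12 * 9.81 * 4.2 * 0.5299
= 262.0048 Nm


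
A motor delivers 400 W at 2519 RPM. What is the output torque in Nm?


omega = 2519 * 2*pi/60 = 263.7891 rad/s
tau = P / omega = 400 / 263.7891
= 1.5164 Nm


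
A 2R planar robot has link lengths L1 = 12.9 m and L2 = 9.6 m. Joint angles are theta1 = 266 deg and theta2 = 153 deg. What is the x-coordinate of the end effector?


Convert angles to radians: theta1 = 4.6426, theta2 = 2.6704
x = L1*cos(theta1) + L2*cos(theta1+theta2)
x = -0.8999 + 4.9444
x = 4.0445


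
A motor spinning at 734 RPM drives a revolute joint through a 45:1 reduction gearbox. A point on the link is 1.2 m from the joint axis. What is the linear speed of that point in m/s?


omega_motor = 734 * 2*pi/60 = 76.8643 rad/s
omega_joint = omega_motor / 45 = 1.7081 rad/s
v = omega_joint * r = 1.7081 * 1.2
= 2.0497 m/s


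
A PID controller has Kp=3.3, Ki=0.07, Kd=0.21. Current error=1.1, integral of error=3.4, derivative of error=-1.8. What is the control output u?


u = Kp*e + Ki*int(e) + Kd*de/dt
= 3.3*1.1 + 0.07*3.4 + 0.21*(-1.8)
= 3.63 + 0.238 + -0.378
= 3.49


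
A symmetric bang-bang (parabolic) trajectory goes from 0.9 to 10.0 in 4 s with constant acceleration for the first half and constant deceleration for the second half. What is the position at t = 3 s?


Symmetric rest-to-rest: each phase covers (pf-p0)/2 in time T/2. 0.5*a*(T/2)^2 = (pf-p0)/2 => a = 4*(pf-p0)/T^2
a = 4*(10.0-0.9)/4^2 = 2.275
t = 3 is in the deceleration phase (t > T/2).
p = pf - 0.5*a*(T-t)^2 = 10.0 - 0.5*2.275*1^2
= 8.8625


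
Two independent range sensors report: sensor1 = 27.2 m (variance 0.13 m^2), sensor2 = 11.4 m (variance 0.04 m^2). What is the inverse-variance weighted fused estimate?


w1 = (1/var1) / (1/var1 + 1/var2)
   = 7.6923 / (7.6923 + 25.0) = 0.2353
w2 = 1 - w1 = 0.7647
fused = w1*s1 + w2*s2 = 6.4 + 8.7176
= 15.1176 m


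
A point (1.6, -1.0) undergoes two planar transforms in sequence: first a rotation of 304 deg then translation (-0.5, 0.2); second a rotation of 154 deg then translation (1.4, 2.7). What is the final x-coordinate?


After transform 1:
x1 = cos(304)*1.6 - sin(304)*-1.0 + -0.5 = -0.4343
y1 = sin(304)*1.6 + cos(304)*-1.0 + 0.2 = -1.6857
After transform 2:
x2 = cos(154)*-0.4343 - sin(154)*-1.6857 + 1.4
= 2.5293


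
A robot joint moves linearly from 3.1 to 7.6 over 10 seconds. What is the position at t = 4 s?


s = t/T = 4/10 = 0.4
p(t) = p0 + (pf-p0)*s
= 3.1 + (7.6 - 3.1) * 0.4
= 4.9


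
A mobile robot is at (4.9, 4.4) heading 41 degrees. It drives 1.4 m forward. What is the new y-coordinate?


y_new = y0 + d*sin(theta)
= 4.4 + 1.4*sin(41)
= 4.4 + 0.9185
= 5.3185


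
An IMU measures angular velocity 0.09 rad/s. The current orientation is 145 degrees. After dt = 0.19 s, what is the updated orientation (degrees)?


delta_theta = w * dt = 0.09 * 0.19 = 0.0171 rad
= 0.9798 deg
theta_new = 145 + 0.9798 = 145.9798 deg


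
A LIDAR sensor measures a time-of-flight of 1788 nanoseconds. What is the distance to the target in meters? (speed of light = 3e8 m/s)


tof = 1788 ns = 1.788e-06 s
dist = c * tof / 2
= 3e8 * 1.788e-06 / 2
= 268.2 m


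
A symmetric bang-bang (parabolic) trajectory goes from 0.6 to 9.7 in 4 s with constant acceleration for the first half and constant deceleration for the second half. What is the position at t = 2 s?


Symmetric rest-to-rest: each phase covers (pf-p0)/2 in time T/2. 0.5*a*(T/2)^2 = (pf-p0)/2 => a = 4*(pf-p0)/T^2
a = 4*(9.7-0.6)/4^2 = 2.275
t = 2 is in the acceleration phase (t <= T/2).
p = p0 + 0.5*a*t^2 = 0.6 + 0.5*2.275*2^2
= 5.15


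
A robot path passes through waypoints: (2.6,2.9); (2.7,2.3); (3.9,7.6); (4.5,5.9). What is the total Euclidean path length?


Segment lengths:
  seg1 = sqrt((0.1)^2 + (-0.6)^2) = 0.6083
  seg2 = sqrt((1.2)^2 + (5.3)^2) = 5.4342
  seg3 = sqrt((0.6)^2 + (-1.7)^2) = 1.8028
Total = 7.8452


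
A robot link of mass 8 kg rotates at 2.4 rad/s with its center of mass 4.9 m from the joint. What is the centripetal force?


F = m * omega^2 * r
= 8 * 2.4^2 * 4.9
= 8 * 5.76 * 4.9
= 225.792 N


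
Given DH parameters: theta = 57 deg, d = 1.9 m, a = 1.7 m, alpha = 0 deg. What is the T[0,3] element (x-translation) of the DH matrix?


T[0,3] = a * cos(theta)
= 1.7 * cos(57 deg)
= 1.7 * 0.5446
= 0.9259


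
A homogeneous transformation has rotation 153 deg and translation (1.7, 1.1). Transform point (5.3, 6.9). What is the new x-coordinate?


x' = cos(theta)*px - sin(theta)*py + tx
= -0.891*5.3 - 0.454*6.9 + 1.7
= -6.1549


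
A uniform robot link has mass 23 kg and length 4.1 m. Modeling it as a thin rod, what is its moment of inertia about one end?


I = (1/3) * m * L^2
= (1/3) * 23 * 4.1^2
= 0.333333 * 23 * 16.81
= 128.8767 kg*m^2


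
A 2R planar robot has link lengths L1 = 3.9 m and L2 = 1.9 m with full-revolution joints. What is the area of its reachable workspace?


r_max = L1 + L2 = 5.8 m
r_min = |L1 - L2| = 2.0 m
Area = pi*(r_max^2 - r_min^2)
= pi*(33.64 - 4.0)
= pi * 29.64
= 93.1168 m^2


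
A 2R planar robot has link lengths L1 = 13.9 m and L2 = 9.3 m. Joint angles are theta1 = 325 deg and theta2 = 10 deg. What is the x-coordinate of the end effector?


Convert angles to radians: theta1 = 5.6723, theta2 = 0.1745
x = L1*cos(theta1) + L2*cos(theta1+theta2)
x = 11.3862 + 8.4287
x = 19.8149


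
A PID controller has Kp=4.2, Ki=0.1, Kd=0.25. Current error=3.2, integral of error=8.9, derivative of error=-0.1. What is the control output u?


u = Kp*e + Ki*int(e) + Kd*de/dt
= 4.2*3.2 + 0.1*8.9 + 0.25*(-0.1)
= 13.44 + 0.89 + -0.025
= 14.305


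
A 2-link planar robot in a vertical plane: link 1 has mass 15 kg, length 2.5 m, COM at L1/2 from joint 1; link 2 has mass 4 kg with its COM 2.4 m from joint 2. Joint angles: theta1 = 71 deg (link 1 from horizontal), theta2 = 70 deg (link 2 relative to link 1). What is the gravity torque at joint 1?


Horizontal distance from joint 1 to link-1 COM:
  x_c1 = (L1/2)*cos(t1) = 1.25 * 0.3256 = 0.407 m
Horizontal distance from joint 1 to link-2 COM:
  x_c2 = L1*cos(t1) + Lc2*cos(t1+t2)
       = 2.5*0.3256 + 2.4*-0.7771 = -1.0512 m
tau1 = m1*g*x_c1 + m2*g*x_c2
     = 15*9.81*0.407 + 4*9.81*-1.0512
     = 59.8842 + -41.2503
     = 18.6339 Nm


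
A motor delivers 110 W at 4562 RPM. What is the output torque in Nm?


omega = 4562 * 2*pi/60 = 477.7315 rad/s
tau = P / omega = 110 / 477.7315
= 0.2303 Nm


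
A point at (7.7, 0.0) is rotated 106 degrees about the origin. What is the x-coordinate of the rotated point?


x' = x*cos(theta) - y*sin(theta)
cos(106 deg) = -0.2756, sin(106 deg) = 0.9613
x' = 7.7 * -0.2756 - 0.0 * 0.9613
= -2.1224 - 0.0
= -2.1224


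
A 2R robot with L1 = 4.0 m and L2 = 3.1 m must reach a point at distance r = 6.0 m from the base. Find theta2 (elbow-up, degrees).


cos(theta2) = (r^2 - L1^2 - L2^2) / (2*L1*L2)
cos(theta2) = (36.0 - 16.0 - 9.61) / 24.8
cos(theta2) = 0.418952
theta2 = 65.2316 degrees


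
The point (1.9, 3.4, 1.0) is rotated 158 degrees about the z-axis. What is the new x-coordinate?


Rotation about z-axis: x' = x*cos(theta) - y*sin(theta)
= 1.9 * -0.9272 - 3.4 * 0.3746
= -3.0353


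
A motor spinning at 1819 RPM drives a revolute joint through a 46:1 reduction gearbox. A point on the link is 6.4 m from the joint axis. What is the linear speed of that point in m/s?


omega_motor = 1819 * 2*pi/60 = 190.4852 rad/s
omega_joint = omega_motor / 46 = 4.141 rad/s
v = omega_joint * r = 4.141 * 6.4
= 26.5023 m/s


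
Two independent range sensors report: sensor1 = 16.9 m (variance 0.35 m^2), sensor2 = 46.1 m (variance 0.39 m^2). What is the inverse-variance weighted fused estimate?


w1 = (1/var1) / (1/var1 + 1/var2)
   = 2.8571 / (2.8571 + 2.5641) = 0.527
w2 = 1 - w1 = 0.473
fused = w1*s1 + w2*s2 = 8.9068 + 21.8041
= 30.7108 m


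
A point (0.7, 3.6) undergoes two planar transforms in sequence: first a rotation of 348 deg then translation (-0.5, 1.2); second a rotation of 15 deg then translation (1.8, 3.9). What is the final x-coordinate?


After transform 1:
x1 = cos(348)*0.7 - sin(348)*3.6 + -0.5 = 0.9332
y1 = sin(348)*0.7 + cos(348)*3.6 + 1.2 = 4.5758
After transform 2:
x2 = cos(15)*0.9332 - sin(15)*4.5758 + 1.8
= 1.5171


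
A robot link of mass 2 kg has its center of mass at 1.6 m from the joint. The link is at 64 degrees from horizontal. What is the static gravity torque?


tau = m*g*L*cos(angle)
= 2 * 9.81 * 1.6 * cos(64 deg)
= 2 * 9.81 * 1.6 * 0.4384
= 13.7613 Nm


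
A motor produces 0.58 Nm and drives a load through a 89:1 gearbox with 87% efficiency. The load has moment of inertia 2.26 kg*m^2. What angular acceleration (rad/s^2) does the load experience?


tau_out = tau_motor * N * eta
= 0.58 * 89 * 0.87 = 44.9094 Nm
alpha = tau_out / I = 44.9094 / 2.26
= 19.8714 rad/s^2


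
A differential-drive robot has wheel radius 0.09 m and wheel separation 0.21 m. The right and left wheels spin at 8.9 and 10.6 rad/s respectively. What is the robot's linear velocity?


vR = r*wR = 0.09*8.9 = 0.801 m/s
vL = r*wL = 0.09*10.6 = 0.954 m/s
v = (vR+vL)/2 = 0.8775 m/s
omega = (vR-vL)/L = -0.7286 rad/s
linear velocity = 0.8775 m/s


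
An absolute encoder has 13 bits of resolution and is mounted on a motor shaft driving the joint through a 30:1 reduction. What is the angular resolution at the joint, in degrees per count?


counts = 2^13 = 8192
effective counts at joint = 8192 * 30 = 245760
resolution = 360 / 245760
= 0.0015 deg/count


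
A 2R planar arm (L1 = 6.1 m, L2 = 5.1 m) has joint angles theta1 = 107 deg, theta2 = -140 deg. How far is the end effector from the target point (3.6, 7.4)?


End effector via forward kinematics:
x = L1*cos(t1) + L2*cos(t1+t2) = 2.4938
y = L1*sin(t1) + L2*sin(t1+t2) = 3.0558
Distance to target:
d = sqrt((3.6 - 2.4938)^2 + (7.4 - 3.0558)^2)
= sqrt(1.2238 + 18.8721)
= 4.4828 m


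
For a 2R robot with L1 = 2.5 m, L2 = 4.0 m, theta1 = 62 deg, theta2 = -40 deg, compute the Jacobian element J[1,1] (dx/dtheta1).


J[1,1] = -L1*sin(t1) - L2*sin(t1+t2)
= -2.5*sin(62) - 4.0*sin(22)
= -3.7058


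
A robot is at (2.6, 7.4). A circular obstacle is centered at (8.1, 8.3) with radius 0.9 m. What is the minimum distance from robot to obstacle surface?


center_dist = sqrt((2.6-8.1)^2 + (7.4-8.3)^2)
= sqrt(30.25 + 0.81)
= 5.5731
min_dist = center_dist - radius = 5.5731 - 0.9 = 4.6731 m


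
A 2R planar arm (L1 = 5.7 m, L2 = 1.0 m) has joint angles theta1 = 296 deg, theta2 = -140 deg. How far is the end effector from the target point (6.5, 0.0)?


End effector via forward kinematics:
x = L1*cos(t1) + L2*cos(t1+t2) = 1.5852
y = L1*sin(t1) + L2*sin(t1+t2) = -4.7164
Distance to target:
d = sqrt((6.5 - 1.5852)^2 + (0.0 - -4.7164)^2)
= sqrt(24.1556 + 22.2443)
= 6.8117 m


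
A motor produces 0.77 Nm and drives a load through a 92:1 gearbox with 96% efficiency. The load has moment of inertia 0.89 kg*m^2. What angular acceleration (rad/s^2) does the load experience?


tau_out = tau_motor * N * eta
= 0.77 * 92 * 0.96 = 68.0064 Nm
alpha = tau_out / I = 68.0064 / 0.89
= 76.4117 rad/s^2


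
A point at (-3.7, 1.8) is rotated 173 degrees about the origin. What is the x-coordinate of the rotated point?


x' = x*cos(theta) - y*sin(theta)
cos(173 deg) = -0.9925, sin(173 deg) = 0.1219
x' = -3.7 * -0.9925 - 1.8 * 0.1219
= 3.6724 - 0.2194
= 3.4531


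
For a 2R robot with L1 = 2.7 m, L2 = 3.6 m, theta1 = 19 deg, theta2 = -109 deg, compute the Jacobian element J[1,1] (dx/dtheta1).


J[1,1] = -L1*sin(t1) - L2*sin(t1+t2)
= -2.7*sin(19) - 3.6*sin(-90)
= 2.721


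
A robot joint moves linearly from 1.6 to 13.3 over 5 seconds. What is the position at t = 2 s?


s = t/T = 2/5 = 0.4
p(t) = p0 + (pf-p0)*s
= 1.6 + (13.3 - 1.6) * 0.4
= 6.28


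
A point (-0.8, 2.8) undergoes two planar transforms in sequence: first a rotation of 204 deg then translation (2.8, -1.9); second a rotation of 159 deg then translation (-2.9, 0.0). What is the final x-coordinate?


After transform 1:
x1 = cos(204)*-0.8 - sin(204)*2.8 + 2.8 = 4.6697
y1 = sin(204)*-0.8 + cos(204)*2.8 + -1.9 = -4.1325
After transform 2:
x2 = cos(159)*4.6697 - sin(159)*-4.1325 + -2.9
= -5.7786


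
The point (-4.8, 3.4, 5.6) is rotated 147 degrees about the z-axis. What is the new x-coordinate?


Rotation about z-axis: x' = x*cos(theta) - y*sin(theta)
= -4.8 * -0.8387 - 3.4 * 0.5446
= 2.1738


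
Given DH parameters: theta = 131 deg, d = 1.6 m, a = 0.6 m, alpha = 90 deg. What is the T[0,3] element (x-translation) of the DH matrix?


T[0,3] = a * cos(theta)
= 0.6 * cos(131 deg)
= 0.6 * -0.6561
= -0.3936


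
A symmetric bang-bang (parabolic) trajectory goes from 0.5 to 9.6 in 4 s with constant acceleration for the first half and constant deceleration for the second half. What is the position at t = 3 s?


Symmetric rest-to-rest: each phase covers (pf-p0)/2 in time T/2. 0.5*a*(T/2)^2 = (pf-p0)/2 => a = 4*(pf-p0)/T^2
a = 4*(9.6-0.5)/4^2 = 2.275
t = 3 is in the deceleration phase (t > T/2).
p = pf - 0.5*a*(T-t)^2 = 9.6 - 0.5*2.275*1^2
= 8.4625


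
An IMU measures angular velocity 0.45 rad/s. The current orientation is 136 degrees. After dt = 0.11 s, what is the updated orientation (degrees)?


delta_theta = w * dt = 0.45 * 0.11 = 0.0495 rad
= 2.8361 deg
theta_new = 136 + 2.8361 = 138.8361 deg


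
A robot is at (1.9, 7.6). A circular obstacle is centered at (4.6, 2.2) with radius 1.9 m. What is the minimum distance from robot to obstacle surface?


center_dist = sqrt((1.9-4.6)^2 + (7.6-2.2)^2)
= sqrt(7.29 + 29.16)
= 6.0374
min_dist = center_dist - radius = 6.0374 - 1.9 = 4.1374 m


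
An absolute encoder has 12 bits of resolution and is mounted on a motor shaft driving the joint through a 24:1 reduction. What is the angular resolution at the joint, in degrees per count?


counts = 2^12 = 4096
effective counts at joint = 4096 * 24 = 98304
resolution = 360 / 98304
= 0.0037 deg/count


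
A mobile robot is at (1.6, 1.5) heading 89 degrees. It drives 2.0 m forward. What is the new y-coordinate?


y_new = y0 + d*sin(theta)
= 1.5 + 2.0*sin(89)
= 1.5 + 1.9997
= 3.4997


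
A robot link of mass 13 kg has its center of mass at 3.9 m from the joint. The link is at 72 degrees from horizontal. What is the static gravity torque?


tau = m*g*L*cos(angle)
= 13 * 9.81 * 3.9 * cos(72 deg)
= 13 * 9.81 * 3.9 * 0.309
= 153.6949 Nm


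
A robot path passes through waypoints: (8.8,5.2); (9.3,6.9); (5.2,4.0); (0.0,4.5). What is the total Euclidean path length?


Segment lengths:
  seg1 = sqrt((0.5)^2 + (1.7)^2) = 1.772
  seg2 = sqrt((-4.1)^2 + (-2.9)^2) = 5.022
  seg3 = sqrt((-5.2)^2 + (0.5)^2) = 5.224
Total = 12.0179


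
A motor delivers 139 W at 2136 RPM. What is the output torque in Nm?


omega = 2136 * 2*pi/60 = 223.6814 rad/s
tau = P / omega = 139 / 223.6814
= 0.6214 Nm


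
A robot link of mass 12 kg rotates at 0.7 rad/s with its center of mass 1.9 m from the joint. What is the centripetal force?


F = m * omega^2 * r
= 12 * 0.7^2 * 1.9
= 12 * 0.49 * 1.9
= 11.172 N


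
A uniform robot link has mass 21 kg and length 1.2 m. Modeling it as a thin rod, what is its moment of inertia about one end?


I = (1/3) * m * L^2
= (1/3) * 21 * 1.2^2
= 0.333333 * 21 * 1.44
= 10.08 kg*m^2


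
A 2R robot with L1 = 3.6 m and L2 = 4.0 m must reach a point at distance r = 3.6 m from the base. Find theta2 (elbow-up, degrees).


cos(theta2) = (r^2 - L1^2 - L2^2) / (2*L1*L2)
cos(theta2) = (12.96 - 12.96 - 16.0) / 28.8
cos(theta2) = -0.555556
theta2 = 123.749 degrees


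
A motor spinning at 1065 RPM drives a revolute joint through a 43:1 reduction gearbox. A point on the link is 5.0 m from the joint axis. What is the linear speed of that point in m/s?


omega_motor = 1065 * 2*pi/60 = 111.5265 rad/s
omega_joint = omega_motor / 43 = 2.5936 rad/s
v = omega_joint * r = 2.5936 * 5.0
= 12.9682 m/s


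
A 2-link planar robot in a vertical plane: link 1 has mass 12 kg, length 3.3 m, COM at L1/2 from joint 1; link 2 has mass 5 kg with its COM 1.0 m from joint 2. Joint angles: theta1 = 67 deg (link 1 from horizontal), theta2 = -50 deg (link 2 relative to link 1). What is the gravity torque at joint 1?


Horizontal distance from joint 1 to link-1 COM:
  x_c1 = (L1/2)*cos(t1) = 1.65 * 0.3907 = 0.6447 m
Horizontal distance from joint 1 to link-2 COM:
  x_c2 = L1*cos(t1) + Lc2*cos(t1+t2)
       = 3.3*0.3907 + 1.0*0.9563 = 2.2457 m
tau1 = m1*g*x_c1 + m2*g*x_c2
     = 12*9.81*0.6447 + 5*9.81*2.2457
     = 75.8948 + 110.1524
     = 186.0473 Nm
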